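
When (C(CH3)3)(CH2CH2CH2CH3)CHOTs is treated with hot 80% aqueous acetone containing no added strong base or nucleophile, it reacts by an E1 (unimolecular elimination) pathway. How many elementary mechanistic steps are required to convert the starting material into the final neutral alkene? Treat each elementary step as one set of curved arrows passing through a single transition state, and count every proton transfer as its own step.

3

Step 1: Ionisation: the C–O σ-bond cleaves heterolytically; both bonding electrons depart with TsO⁻, leaving a secondary carbocation at the α-carbon.
Step 2: A methyl group with its bonding pair migrates from the adjacent tert-butyl carbon to the cationic centre — a 1,2-methyl shift — upgrading the secondary cation to a tertiary one.
Step 3: Loss of a β-proton to a water molecule of the solvent: the C–H bonding pair collapses toward the cationic carbon to form the C=C π bond, yielding the alkene.
Total: 3 elementary steps.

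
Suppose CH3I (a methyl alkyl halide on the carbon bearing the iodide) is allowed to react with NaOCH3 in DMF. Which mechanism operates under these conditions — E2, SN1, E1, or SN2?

SN2

Conditions: a methyl substrate with a strong nucleophile in the polar aprotic solvent DMF.
These conditions are the textbook signature of the SN2 pathway.
An unhindered substrate with a strong nucleophile in a polar aprotic solvent favours one-step backside displacement.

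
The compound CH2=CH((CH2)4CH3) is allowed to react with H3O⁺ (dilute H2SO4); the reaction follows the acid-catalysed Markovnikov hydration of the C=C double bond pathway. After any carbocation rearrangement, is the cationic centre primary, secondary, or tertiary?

secondary

Step 1: The π electrons of the C=C bond attack a proton of H3O⁺; Markovnikov addition places the new C–H on the less-substituted alkene carbon, so the positive charge ends up on the more-substituted carbon — a secondary carbocation. H2O is released.
No single 1,2-shift to an adjacent carbon would give a more-substituted cation, so no rearrangement occurs.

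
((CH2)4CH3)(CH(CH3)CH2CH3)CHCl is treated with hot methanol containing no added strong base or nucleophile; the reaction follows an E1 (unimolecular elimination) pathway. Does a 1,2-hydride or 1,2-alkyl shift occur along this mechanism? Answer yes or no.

The first-formed carbocation is secondary.
The adjacent sec-butyl carbon already bears 2 other carbon substituents and has a hydrogen to migrate; after a 1,2-hydride shift from that carbon the positive charge sits on a tertiary centre.
Tertiary is more stable than secondary, so the shift occurs.

yes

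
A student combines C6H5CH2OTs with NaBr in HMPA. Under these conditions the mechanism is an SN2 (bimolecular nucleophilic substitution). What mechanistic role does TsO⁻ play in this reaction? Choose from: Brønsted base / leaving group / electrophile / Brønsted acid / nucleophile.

leaving group

Step 1: The bromide nucleophile donates a lone pair from Br to the α-carbon in a backside attack; simultaneously the C–O σ-bond breaks and both of its electrons leave with TsO⁻. One concerted step with inversion of configuration.
TsO⁻ departs with both electrons of the breaking σ-bond — that is the definition of a leaving group.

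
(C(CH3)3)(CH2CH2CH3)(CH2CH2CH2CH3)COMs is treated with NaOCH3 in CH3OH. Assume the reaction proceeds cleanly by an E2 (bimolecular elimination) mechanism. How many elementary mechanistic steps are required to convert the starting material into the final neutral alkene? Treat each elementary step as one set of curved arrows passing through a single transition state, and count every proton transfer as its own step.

1

Step 1: In one step, CH3O⁻ pulls off a β-proton, the C–O bond cleaves, and a C=C double bond forms between the α- and β-carbons (E2, anti elimination).
Total: 1 elementary step.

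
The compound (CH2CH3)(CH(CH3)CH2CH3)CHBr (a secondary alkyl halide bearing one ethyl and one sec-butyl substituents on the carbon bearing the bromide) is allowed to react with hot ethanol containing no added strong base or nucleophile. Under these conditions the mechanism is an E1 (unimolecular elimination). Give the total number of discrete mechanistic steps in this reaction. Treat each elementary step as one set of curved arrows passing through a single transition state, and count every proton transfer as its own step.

Step 1: Unassisted departure of Br⁻ (taking the C–Br bonding pair) generates a secondary carbocation.
Step 2: A hydride (H with its bonding pair) migrates from the adjacent sec-butyl carbon to the cationic centre — a 1,2-hydride shift — upgrading the secondary cation to a tertiary one.
Step 3: Loss of a β-proton to an ethanol molecule of the solvent: the C–H bonding pair collapses toward the cationic carbon to form the C=C π bond, yielding the alkene.
Total: 3 elementary steps.

3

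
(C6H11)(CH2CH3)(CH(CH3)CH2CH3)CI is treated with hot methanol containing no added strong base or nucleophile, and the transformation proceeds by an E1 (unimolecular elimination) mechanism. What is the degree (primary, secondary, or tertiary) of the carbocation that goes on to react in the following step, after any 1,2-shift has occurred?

tertiary

Step 1: Ionisation: the C–I σ-bond cleaves heterolytically; both bonding electrons depart with I⁻, leaving a tertiary carbocation at the α-carbon.
No single 1,2-shift to an adjacent carbon would give a more-substituted cation, so no rearrangement occurs.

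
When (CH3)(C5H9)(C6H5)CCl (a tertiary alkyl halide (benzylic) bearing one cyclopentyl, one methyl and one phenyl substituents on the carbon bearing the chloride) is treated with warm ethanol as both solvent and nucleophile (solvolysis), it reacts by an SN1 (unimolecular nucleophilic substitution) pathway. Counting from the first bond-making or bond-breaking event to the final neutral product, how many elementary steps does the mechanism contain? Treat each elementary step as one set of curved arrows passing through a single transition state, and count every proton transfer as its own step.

Step 1: The C–Cl bond breaks with both electrons going to the chloride; Cl⁻ leaves and a tertiary carbocation remains.
(No 1,2-shift: no single shift to an adjacent carbon would give a more stable cation.)
Step 2: Nucleophilic capture: the oxygen of CH3CH2OH bonds to the cationic carbon, producing an oxonium-ion intermediate.
Step 3: Proton transfer from the O–H of the oxonium ion to a solvent molecule delivers the neutral ether.
Total: 3 elementary steps.

3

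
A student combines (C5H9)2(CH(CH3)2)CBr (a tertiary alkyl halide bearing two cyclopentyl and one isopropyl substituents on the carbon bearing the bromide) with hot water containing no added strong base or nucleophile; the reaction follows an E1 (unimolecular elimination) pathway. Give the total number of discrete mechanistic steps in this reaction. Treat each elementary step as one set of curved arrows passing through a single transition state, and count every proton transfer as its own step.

2

Step 1: Ionisation: the C–Br σ-bond cleaves heterolytically; both bonding electrons depart with Br⁻, leaving a tertiary carbocation at the α-carbon.
(No 1,2-shift: no single shift to an adjacent carbon would give a more stable cation.)
Step 2: Loss of a β-proton to a water molecule of the solvent: the C–H bonding pair collapses toward the cationic carbon to form the C=C π bond, yielding the alkene.
Total: 2 elementary steps.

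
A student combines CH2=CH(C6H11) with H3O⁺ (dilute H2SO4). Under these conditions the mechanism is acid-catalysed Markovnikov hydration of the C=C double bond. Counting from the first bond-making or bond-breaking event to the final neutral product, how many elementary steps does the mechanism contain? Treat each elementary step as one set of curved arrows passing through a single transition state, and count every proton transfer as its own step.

4

Step 1: Protonation of the alkene by H3O⁺: the π bond acts as the nucleophile and picks up H⁺, giving the more stable (Markovnikov) secondary carbocation. H2O is released.
Step 2: A 1,2-hydride shift from the adjacent cyclohexyl carbon moves the positive charge from the secondary centre to an adjacent carbon, generating a more stable tertiary carbocation.
Step 3: A lone pair on the oxygen of H2O attacks the carbocation, forming a C–O bond and an oxonium ion (a protonated alcohol).
Step 4: Deprotonation of the oxonium ion by a water molecule delivers the neutral alcohol and regenerates the acid catalyst.
Total: 4 elementary steps.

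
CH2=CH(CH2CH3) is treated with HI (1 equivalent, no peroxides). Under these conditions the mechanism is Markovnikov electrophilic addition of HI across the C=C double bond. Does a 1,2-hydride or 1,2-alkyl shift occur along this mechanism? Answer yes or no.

no

The first-formed carbocation is secondary.
No single 1,2-shift to an adjacent carbon would produce a more-substituted cation than the one already present, so no rearrangement occurs.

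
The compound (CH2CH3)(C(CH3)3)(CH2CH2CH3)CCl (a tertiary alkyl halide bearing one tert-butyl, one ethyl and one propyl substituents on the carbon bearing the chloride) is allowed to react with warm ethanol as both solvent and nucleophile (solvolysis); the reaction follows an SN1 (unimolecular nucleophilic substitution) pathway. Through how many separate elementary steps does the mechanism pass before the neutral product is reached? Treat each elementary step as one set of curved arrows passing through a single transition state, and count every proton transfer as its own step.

3

Step 1: Ionisation: the C–Cl σ-bond cleaves heterolytically; both bonding electrons depart with Cl⁻, leaving a tertiary carbocation at the α-carbon.
(No 1,2-shift: no single shift to an adjacent carbon would give a more stable cation.)
Step 2: Nucleophilic capture: the oxygen of CH3CH2OH bonds to the cationic carbon, producing an oxonium-ion intermediate.
Step 3: Deprotonation of the oxonium oxygen by solvent ethanol yields the neutral ether.
Total: 3 elementary steps.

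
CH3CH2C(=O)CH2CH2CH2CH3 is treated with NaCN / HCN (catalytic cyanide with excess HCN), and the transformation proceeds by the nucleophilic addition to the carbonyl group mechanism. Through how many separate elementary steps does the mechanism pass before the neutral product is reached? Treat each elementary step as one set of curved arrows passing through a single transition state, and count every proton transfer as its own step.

2

Step 1: A lone pair / filled orbital on CN⁻ attacks the electrophilic carbonyl carbon; the π(C=O) electrons shift onto oxygen, producing a tetrahedral alkoxide intermediate.
Step 2: Proton transfer from HCN to the alkoxide furnishes a cyanohydrin (and releases another CN⁻ to continue the reaction).
Total: 2 elementary steps.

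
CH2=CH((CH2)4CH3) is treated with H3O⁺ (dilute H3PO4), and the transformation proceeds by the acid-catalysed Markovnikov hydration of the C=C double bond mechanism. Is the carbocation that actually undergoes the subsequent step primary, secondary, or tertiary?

secondary

Step 1: The π electrons of the C=C bond attack a proton of H3O⁺; Markovnikov addition places the new C–H on the less-substituted alkene carbon, so the positive charge ends up on the more-substituted carbon — a secondary carbocation. H2O is released.
No single 1,2-shift to an adjacent carbon would give a more-substituted cation, so no rearrangement occurs.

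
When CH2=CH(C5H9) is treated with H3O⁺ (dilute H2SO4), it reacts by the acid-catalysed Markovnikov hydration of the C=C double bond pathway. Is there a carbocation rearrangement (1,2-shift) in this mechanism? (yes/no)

yes

The first-formed carbocation is secondary.
The adjacent cyclopentyl carbon already bears 2 other carbon substituents and has a hydrogen to migrate; after a 1,2-hydride shift from that carbon the positive charge sits on a tertiary centre.
Tertiary is more stable than secondary, so the shift occurs.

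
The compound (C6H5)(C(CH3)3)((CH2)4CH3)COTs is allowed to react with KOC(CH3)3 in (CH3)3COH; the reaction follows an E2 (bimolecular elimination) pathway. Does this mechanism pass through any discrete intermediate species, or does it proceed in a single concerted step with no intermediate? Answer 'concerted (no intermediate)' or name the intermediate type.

The strong base (CH3)3CO⁻ removes a β-hydrogen; in the same concerted event the electrons of the breaking C–H bond form the new π(C=C) bond and the C–O σ-bond breaks, expelling TsO⁻. Anti-periplanar geometry; one transition state.
All bond changes occur in one transition state; no discrete intermediate is formed.

concerted (no intermediate)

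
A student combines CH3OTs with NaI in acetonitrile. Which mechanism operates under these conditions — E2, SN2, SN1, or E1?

SN2

Conditions: a methyl substrate with a strong nucleophile in the polar aprotic solvent acetonitrile.
These conditions are the textbook signature of the SN2 pathway.
An unhindered substrate with a strong nucleophile in a polar aprotic solvent favours one-step backside displacement.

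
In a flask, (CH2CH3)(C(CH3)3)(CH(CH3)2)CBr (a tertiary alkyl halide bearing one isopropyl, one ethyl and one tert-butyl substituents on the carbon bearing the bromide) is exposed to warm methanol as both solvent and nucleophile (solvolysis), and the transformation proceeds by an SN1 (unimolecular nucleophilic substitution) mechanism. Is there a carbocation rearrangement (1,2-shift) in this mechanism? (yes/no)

no

The first-formed carbocation is tertiary.
No single 1,2-shift to an adjacent carbon would produce a more-substituted cation than the one already present, so no rearrangement occurs.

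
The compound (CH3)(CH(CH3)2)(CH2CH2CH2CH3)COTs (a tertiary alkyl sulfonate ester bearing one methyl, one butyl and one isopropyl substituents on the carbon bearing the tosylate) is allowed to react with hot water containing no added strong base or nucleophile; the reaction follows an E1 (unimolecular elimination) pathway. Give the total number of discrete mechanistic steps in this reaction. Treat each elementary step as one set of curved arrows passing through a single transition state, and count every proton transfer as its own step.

2

Step 1: Rate-determining heterolysis of the C–O bond gives TsO⁻ and a tertiary carbocation.
(No 1,2-shift: no single shift to an adjacent carbon would give a more stable cation.)
Step 2: A water molecule (solvent) deprotonates a β-carbon; as the C–H bond breaks, those electrons form the new alkene π bond.
Total: 2 elementary steps.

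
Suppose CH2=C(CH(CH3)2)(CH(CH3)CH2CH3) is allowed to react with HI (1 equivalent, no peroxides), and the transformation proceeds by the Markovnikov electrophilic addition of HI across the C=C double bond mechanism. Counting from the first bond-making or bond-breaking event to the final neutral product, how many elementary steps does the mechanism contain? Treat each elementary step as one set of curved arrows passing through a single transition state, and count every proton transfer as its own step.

Step 1: The π electrons of the C=C bond attack a proton of HI; Markovnikov addition places the new C–H on the less-substituted alkene carbon, so the positive charge ends up on the more-substituted carbon — a tertiary carbocation. The H–I bond breaks heterolytically, releasing I⁻.
(No 1,2-shift: no single shift to an adjacent carbon would give a more stable cation.)
Step 2: The I⁻ anion donates a lone pair to the carbocation, forming the new C–I σ-bond and giving the neutral alkyl halide.
Total: 2 elementary steps.

2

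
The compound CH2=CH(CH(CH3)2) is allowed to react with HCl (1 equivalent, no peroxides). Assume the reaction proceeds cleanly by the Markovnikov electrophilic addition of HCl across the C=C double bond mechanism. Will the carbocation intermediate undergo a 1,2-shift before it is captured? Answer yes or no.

The first-formed carbocation is secondary.
The adjacent isopropyl carbon already bears 2 other carbon substituents and has a hydrogen to migrate; after a 1,2-hydride shift from that carbon the positive charge sits on a tertiary centre.
Tertiary is more stable than secondary, so the shift occurs.

yes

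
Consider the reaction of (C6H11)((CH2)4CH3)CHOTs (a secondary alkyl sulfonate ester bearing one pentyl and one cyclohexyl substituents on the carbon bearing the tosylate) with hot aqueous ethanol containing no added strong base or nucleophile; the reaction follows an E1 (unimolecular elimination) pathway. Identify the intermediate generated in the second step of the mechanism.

Step 1: Unassisted departure of TsO⁻ (taking the C–O bonding pair) generates a secondary carbocation.
Step 2: A hydride (H with its bonding pair) migrates from the adjacent cyclohexyl carbon to the cationic centre — a 1,2-hydride shift — upgrading the secondary cation to a tertiary one.
After step 2 the species present is a tertiary carbocation.

tertiary carbocation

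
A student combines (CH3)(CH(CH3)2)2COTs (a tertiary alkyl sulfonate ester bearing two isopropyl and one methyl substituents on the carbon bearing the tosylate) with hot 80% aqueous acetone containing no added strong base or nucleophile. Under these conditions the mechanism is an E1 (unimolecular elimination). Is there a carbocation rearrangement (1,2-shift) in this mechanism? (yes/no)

The first-formed carbocation is tertiary.
No single 1,2-shift to an adjacent carbon would produce a more-substituted cation than the one already present, so no rearrangement occurs.

no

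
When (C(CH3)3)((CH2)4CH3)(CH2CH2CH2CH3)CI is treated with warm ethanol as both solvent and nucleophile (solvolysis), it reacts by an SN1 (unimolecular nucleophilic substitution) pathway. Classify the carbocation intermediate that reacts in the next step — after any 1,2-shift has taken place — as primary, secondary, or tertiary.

tertiary

Step 1: Ionisation: the C–I σ-bond cleaves heterolytically; both bonding electrons depart with I⁻, leaving a tertiary carbocation at the α-carbon.
No single 1,2-shift to an adjacent carbon would give a more-substituted cation, so no rearrangement occurs.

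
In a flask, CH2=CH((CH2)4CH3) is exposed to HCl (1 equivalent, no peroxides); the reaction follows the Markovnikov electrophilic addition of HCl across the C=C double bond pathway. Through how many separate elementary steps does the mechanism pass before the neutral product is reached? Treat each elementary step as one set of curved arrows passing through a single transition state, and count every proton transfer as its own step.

2

Step 1: The π electrons of the C=C bond attack a proton of HCl; Markovnikov addition places the new C–H on the less-substituted alkene carbon, so the positive charge ends up on the more-substituted carbon — a secondary carbocation. The H–Cl bond breaks heterolytically, releasing Cl⁻.
(No 1,2-shift: no single shift to an adjacent carbon would give a more stable cation.)
Step 2: The Cl⁻ anion donates a lone pair to the carbocation, forming the new C–Cl σ-bond and giving the neutral alkyl halide.
Total: 2 elementary steps.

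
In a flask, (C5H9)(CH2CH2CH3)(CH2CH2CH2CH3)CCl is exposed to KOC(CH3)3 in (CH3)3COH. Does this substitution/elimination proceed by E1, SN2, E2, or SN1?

E2

Conditions: a strong/bulky base with a tertiary substrate bearing a β-hydrogen.
These conditions are the textbook signature of the E2 pathway.
A strong (often hindered) base removes a β-H in concert with loss of the leaving group — bimolecular elimination.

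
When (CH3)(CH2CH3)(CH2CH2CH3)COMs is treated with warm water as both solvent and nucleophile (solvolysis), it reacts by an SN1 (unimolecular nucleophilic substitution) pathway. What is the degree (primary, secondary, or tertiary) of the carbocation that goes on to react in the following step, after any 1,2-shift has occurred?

Step 1: Ionisation: the C–O σ-bond cleaves heterolytically; both bonding electrons depart with MsO⁻, leaving a tertiary carbocation at the α-carbon.
No single 1,2-shift to an adjacent carbon would give a more-substituted cation, so no rearrangement occurs.

tertiary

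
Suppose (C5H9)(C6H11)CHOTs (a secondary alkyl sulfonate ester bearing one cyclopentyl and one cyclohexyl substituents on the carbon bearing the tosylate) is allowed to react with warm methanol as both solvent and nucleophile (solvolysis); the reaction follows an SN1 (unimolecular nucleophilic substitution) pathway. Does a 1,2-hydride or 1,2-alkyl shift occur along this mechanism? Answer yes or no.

The first-formed carbocation is secondary.
The adjacent cyclopentyl carbon already bears 2 other carbon substituents and has a hydrogen to migrate; after a 1,2-hydride shift from that carbon the positive charge sits on a tertiary centre.
Tertiary is more stable than secondary, so the shift occurs.

yes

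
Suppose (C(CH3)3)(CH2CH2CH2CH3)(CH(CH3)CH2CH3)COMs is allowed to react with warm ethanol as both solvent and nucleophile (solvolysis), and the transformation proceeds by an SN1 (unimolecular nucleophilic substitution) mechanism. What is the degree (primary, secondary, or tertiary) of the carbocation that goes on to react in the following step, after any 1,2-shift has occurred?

tertiary

Step 1: Unassisted departure of MsO⁻ (taking the C–O bonding pair) generates a tertiary carbocation.
No single 1,2-shift to an adjacent carbon would give a more-substituted cation, so no rearrangement occurs.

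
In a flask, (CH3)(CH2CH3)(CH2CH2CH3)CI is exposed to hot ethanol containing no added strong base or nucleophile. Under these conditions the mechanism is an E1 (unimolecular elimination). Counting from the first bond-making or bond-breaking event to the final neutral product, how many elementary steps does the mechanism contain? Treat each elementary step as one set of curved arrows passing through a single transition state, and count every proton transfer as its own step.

Step 1: The C–I bond breaks with both electrons going to the iodide; I⁻ leaves and a tertiary carbocation remains.
(No 1,2-shift: no single shift to an adjacent carbon would give a more stable cation.)
Step 2: An ethanol molecule (solvent) deprotonates a β-carbon; as the C–H bond breaks, those electrons form the new alkene π bond.
Total: 2 elementary steps.

2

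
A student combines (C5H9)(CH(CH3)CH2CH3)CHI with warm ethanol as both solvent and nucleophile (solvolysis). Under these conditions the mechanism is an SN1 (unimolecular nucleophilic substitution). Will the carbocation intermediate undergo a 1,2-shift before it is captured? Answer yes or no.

yes

The first-formed carbocation is secondary.
The adjacent cyclopentyl carbon already bears 2 other carbon substituents and has a hydrogen to migrate; after a 1,2-hydride shift from that carbon the positive charge sits on a tertiary centre.
Tertiary is more stable than secondary, so the shift occurs.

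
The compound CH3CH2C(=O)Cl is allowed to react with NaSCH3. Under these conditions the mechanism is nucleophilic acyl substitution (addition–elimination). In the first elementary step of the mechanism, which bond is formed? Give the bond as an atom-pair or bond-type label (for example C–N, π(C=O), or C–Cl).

C–S

Step 1: A lone pair on the S of CH3S⁻ attacks the electrophilic acyl carbon; the π(C=O) electrons move onto oxygen, giving a tetrahedral intermediate.
The bond formed in this step is the C–S bond.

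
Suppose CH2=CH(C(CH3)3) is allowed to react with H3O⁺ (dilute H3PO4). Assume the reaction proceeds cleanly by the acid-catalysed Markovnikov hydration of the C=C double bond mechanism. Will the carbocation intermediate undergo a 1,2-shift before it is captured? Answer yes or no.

yes

The first-formed carbocation is secondary.
The adjacent tert-butyl carbon has no hydrogen but bears methyl groups; migration of one methyl with its bonding pair (a 1,2-methyl shift) places the charge on a tertiary centre.
Tertiary is more stable than secondary, so the shift occurs.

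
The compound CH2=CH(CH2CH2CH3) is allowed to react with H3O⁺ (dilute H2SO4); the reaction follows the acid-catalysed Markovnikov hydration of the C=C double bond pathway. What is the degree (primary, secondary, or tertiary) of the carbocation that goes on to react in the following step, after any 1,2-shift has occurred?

Step 1: Protonation of the alkene by H3O⁺: the π bond acts as the nucleophile and picks up H⁺, giving the more stable (Markovnikov) secondary carbocation. H2O is released.
No single 1,2-shift to an adjacent carbon would give a more-substituted cation, so no rearrangement occurs.

secondary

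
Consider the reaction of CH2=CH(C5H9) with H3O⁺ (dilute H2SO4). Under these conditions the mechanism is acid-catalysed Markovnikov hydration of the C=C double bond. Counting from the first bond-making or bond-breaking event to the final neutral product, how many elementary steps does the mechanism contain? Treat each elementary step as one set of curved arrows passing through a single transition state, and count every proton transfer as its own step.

Step 1: Protonation of the alkene by H3O⁺: the π bond acts as the nucleophile and picks up H⁺, giving the more stable (Markovnikov) secondary carbocation. H2O is released.
Step 2: A hydride (H with its bonding pair) migrates from the adjacent cyclopentyl carbon to the cationic centre — a 1,2-hydride shift — upgrading the secondary cation to a tertiary one.
Step 3: A lone pair on the oxygen of H2O attacks the carbocation, forming a C–O bond and an oxonium ion (a protonated alcohol).
Step 4: Proton transfer from the O–H of the oxonium ion to H2O completes the catalytic cycle and yields the alcohol.
Total: 4 elementary steps.

4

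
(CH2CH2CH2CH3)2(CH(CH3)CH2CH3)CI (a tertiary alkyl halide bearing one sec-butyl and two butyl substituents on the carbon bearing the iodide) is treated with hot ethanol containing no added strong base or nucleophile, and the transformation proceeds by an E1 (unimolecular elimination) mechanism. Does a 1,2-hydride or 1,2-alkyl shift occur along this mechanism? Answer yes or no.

no

The first-formed carbocation is tertiary.
No single 1,2-shift to an adjacent carbon would produce a more-substituted cation than the one already present, so no rearrangement occurs.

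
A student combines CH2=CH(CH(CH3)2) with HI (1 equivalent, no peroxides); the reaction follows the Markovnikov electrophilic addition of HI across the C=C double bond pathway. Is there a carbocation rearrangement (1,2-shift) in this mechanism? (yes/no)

yes

The first-formed carbocation is secondary.
The adjacent isopropyl carbon already bears 2 other carbon substituents and has a hydrogen to migrate; after a 1,2-hydride shift from that carbon the positive charge sits on a tertiary centre.
Tertiary is more stable than secondary, so the shift occurs.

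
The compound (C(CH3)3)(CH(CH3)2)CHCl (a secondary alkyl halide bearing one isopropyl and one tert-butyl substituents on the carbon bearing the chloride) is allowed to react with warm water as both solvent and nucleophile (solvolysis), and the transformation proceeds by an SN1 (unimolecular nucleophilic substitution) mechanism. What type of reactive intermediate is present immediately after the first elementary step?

Step 1: Ionisation: the C–Cl σ-bond cleaves heterolytically; both bonding electrons depart with Cl⁻, leaving a secondary carbocation at the α-carbon.
After step 1 the species present is a secondary carbocation.

secondary carbocation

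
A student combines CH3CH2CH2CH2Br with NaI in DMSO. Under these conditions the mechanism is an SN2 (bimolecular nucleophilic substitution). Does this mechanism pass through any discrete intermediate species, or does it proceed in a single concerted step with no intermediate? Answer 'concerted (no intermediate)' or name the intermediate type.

concerted (no intermediate)

Backside attack by I⁻ on the carbon bearing the bromide: the new C–I bond forms as the C–Br bond breaks, with Walden inversion at carbon.
All bond changes occur in one transition state; no discrete intermediate is formed.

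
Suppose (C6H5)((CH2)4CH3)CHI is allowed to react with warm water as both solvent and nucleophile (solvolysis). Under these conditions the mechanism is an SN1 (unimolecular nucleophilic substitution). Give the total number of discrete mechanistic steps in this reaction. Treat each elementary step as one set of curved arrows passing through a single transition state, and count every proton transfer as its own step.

3

Step 1: Rate-determining heterolysis of the C–I bond gives I⁻ and a secondary carbocation.
(No 1,2-shift: no single shift to an adjacent carbon would give a more stable cation.)
Step 2: H2O donates an oxygen lone pair into the empty p orbital of the cation, giving a protonated alcohol (an oxonium ion).
Step 3: A second solvent molecule removes the proton on oxygen, giving the neutral alcohol product.
Total: 3 elementary steps.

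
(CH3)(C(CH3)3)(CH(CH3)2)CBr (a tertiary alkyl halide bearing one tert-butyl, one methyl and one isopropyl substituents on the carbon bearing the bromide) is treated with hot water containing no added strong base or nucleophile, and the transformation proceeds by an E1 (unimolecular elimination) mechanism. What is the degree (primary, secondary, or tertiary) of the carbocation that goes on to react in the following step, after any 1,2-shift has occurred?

Step 1: Rate-determining heterolysis of the C–Br bond gives Br⁻ and a tertiary carbocation.
No single 1,2-shift to an adjacent carbon would give a more-substituted cation, so no rearrangement occurs.

tertiary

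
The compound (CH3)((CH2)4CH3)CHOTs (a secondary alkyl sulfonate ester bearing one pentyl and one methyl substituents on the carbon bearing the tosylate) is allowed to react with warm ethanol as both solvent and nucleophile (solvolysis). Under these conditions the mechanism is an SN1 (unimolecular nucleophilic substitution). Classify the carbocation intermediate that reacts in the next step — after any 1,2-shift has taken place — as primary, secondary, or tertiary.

Step 1: Unassisted departure of TsO⁻ (taking the C–O bonding pair) generates a secondary carbocation.
No single 1,2-shift to an adjacent carbon would give a more-substituted cation, so no rearrangement occurs.

secondary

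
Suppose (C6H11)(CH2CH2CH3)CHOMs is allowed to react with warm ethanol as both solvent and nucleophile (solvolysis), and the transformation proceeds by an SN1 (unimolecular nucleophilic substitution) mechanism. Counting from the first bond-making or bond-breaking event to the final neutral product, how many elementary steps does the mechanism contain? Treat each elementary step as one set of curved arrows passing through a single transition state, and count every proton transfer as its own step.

Step 1: The C–O bond breaks with both electrons going to the mesylate; MsO⁻ leaves and a secondary carbocation remains.
Step 2: A hydride (H with its bonding pair) migrates from the adjacent cyclohexyl carbon to the cationic centre — a 1,2-hydride shift — upgrading the secondary cation to a tertiary one.
Step 3: CH3CH2OH donates an oxygen lone pair into the empty p orbital of the cation, giving a protonated ether (an oxonium ion).
Step 4: Proton transfer from the O–H of the oxonium ion to a solvent molecule delivers the neutral ether.
Total: 4 elementary steps.

4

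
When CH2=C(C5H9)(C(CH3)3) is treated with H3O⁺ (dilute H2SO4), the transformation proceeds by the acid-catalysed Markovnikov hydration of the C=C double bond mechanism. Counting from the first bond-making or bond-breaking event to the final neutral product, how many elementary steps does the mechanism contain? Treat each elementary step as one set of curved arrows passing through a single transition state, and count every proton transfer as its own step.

Step 1: Electrophilic addition begins with the π(C=C) electrons forming a bond to the proton of H3O⁺. Following Markovnikov's rule, the resulting cation is tertiary. H2O is released.
(No 1,2-shift: no single shift to an adjacent carbon would give a more stable cation.)
Step 2: Nucleophilic capture of the cation by H2O produces the protonated alcohol (an oxonium ion).
Step 3: H2O removes a proton from the oxonium oxygen, regenerating H3O⁺ and giving the neutral alcohol.
Total: 3 elementary steps.

3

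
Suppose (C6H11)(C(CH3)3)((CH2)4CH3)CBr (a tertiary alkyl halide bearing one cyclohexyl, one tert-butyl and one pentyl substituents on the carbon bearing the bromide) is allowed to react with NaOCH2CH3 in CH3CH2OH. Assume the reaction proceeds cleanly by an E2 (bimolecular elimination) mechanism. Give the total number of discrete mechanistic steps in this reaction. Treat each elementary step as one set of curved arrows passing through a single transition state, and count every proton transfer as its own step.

Step 1: The strong base CH3CH2O⁻ removes a β-hydrogen; in the same concerted event the electrons of the breaking C–H bond form the new π(C=C) bond and the C–Br σ-bond breaks, expelling Br⁻. Anti-periplanar geometry; one transition state.
Total: 1 elementary step.

1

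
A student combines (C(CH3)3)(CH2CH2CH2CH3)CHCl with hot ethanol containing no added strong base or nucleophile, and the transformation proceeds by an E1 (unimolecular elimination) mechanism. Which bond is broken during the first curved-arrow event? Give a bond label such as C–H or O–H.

C–Cl

Step 1: The C–Cl bond breaks with both electrons going to the chloride; Cl⁻ leaves and a secondary carbocation remains.
The bond broken in this step is the C–Cl bond.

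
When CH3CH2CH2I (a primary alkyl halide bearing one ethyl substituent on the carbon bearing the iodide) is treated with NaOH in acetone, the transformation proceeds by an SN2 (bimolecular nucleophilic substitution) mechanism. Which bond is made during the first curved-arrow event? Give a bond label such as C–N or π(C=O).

C–O

Step 1: OH⁻ attacks the back face of the α-carbon while I⁻ departs with the C–I bonding pair — a single concerted displacement through a pentacoordinate transition state.
The bond formed in this step is the C–O bond.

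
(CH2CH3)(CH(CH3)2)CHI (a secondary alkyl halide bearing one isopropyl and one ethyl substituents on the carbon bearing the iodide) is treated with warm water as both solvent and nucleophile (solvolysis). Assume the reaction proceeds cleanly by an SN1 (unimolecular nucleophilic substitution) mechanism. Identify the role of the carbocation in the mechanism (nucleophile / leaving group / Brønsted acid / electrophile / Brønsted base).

electrophile

Step 3: Nucleophilic capture: the oxygen of H2O bonds to the cationic carbon, producing an oxonium-ion intermediate.
The carbocation accepts an electron pair into an empty or π* orbital — it is the electrophile.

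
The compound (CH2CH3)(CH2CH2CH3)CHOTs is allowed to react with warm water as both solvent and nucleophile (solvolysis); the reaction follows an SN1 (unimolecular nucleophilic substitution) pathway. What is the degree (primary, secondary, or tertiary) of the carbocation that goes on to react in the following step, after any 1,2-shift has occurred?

secondary

Step 1: Rate-determining heterolysis of the C–O bond gives TsO⁻ and a secondary carbocation.
No single 1,2-shift to an adjacent carbon would give a more-substituted cation, so no rearrangement occurs.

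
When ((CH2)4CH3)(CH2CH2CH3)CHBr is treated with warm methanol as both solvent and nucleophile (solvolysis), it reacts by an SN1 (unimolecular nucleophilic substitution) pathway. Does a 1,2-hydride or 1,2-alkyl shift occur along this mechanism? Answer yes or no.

no

The first-formed carbocation is secondary.
No single 1,2-shift to an adjacent carbon would produce a more-substituted cation than the one already present, so no rearrangement occurs.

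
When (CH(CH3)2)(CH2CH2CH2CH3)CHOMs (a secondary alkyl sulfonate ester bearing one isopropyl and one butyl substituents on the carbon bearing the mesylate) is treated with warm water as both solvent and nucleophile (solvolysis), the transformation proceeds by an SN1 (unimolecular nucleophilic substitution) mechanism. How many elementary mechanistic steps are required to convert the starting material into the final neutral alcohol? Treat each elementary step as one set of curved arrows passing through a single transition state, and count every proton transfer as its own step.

4

Step 1: Unassisted departure of MsO⁻ (taking the C–O bonding pair) generates a secondary carbocation.
Step 2: A hydride (H with its bonding pair) migrates from the adjacent isopropyl carbon to the cationic centre — a 1,2-hydride shift — upgrading the secondary cation to a tertiary one.
Step 3: H2O donates an oxygen lone pair into the empty p orbital of the cation, giving a protonated alcohol (an oxonium ion).
Step 4: Proton transfer from the O–H of the oxonium ion to a solvent molecule delivers the neutral alcohol.
Total: 4 elementary steps.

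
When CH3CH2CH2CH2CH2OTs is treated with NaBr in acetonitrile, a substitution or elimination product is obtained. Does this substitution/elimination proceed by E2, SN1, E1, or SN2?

SN2

Conditions: a primary substrate with a strong nucleophile in the polar aprotic solvent acetonitrile.
These conditions are the textbook signature of the SN2 pathway.
An unhindered substrate with a strong nucleophile in a polar aprotic solvent favours one-step backside displacement.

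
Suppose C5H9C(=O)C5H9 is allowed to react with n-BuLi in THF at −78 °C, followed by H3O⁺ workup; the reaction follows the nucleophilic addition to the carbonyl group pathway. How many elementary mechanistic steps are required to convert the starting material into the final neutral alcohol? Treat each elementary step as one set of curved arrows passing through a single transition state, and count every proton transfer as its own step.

2

Step 1: A lone pair / filled orbital on the carbanion-like carbon of n-BuLi attacks the electrophilic carbonyl carbon; the π(C=O) electrons shift onto oxygen, producing a tetrahedral alkoxide intermediate.
Step 2: The alkoxide picks up a proton during H3O⁺ workup to yield an alcohol.
Total: 2 elementary steps.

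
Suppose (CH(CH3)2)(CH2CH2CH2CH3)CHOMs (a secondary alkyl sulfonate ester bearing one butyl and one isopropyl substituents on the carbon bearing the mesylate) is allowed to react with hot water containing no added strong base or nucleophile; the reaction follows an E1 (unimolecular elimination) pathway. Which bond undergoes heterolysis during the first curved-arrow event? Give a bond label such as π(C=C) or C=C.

Step 1: Rate-determining heterolysis of the C–O bond gives MsO⁻ and a secondary carbocation.
The bond broken in this step is the C–O bond.

C–O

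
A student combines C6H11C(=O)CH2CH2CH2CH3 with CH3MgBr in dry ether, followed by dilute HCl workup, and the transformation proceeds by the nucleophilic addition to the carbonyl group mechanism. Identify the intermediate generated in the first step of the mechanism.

Step 1: A lone pair / filled orbital on the carbanion-like carbon of CH3MgBr attacks the electrophilic carbonyl carbon; the π(C=O) electrons shift onto oxygen, producing a tetrahedral alkoxide intermediate.
After step 1 the species present is a tetrahedral alkoxide intermediate.

tetrahedral alkoxide intermediate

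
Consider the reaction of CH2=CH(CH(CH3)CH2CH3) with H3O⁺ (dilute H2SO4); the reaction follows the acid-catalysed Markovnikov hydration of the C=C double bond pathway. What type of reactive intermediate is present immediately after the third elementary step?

Step 1: The π electrons of the C=C bond attack a proton of H3O⁺; Markovnikov addition places the new C–H on the less-substituted alkene carbon, so the positive charge ends up on the more-substituted carbon — a secondary carbocation. H2O is released.
Step 2: Carbocation rearrangement: a 1,2-hydride shift from the adjacent sec-butyl carbon converts the initially-formed secondary cation into the more stable tertiary cation.
Step 3: Nucleophilic capture of the cation by H2O produces the protonated alcohol (an oxonium ion).
After step 3 the species present is an oxonium ion.

oxonium ion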